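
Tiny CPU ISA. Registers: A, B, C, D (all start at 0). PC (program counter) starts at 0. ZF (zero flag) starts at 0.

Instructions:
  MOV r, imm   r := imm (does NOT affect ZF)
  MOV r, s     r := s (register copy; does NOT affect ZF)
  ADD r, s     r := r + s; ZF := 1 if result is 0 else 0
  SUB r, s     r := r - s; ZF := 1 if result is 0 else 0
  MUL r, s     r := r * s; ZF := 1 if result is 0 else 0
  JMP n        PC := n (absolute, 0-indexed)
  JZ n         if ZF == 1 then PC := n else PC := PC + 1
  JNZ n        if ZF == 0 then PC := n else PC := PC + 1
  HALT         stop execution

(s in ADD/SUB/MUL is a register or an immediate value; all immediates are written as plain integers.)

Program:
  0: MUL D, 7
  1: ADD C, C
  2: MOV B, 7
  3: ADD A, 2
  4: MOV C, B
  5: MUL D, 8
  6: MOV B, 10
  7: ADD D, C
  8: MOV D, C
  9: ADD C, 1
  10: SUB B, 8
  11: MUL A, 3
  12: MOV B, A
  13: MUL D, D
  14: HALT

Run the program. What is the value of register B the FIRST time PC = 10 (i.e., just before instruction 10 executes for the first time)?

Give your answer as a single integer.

Step 1: PC=0 exec 'MUL D, 7'. After: A=0 B=0 C=0 D=0 ZF=1 PC=1
Step 2: PC=1 exec 'ADD C, C'. After: A=0 B=0 C=0 D=0 ZF=1 PC=2
Step 3: PC=2 exec 'MOV B, 7'. After: A=0 B=7 C=0 D=0 ZF=1 PC=3
Step 4: PC=3 exec 'ADD A, 2'. After: A=2 B=7 C=0 D=0 ZF=0 PC=4
Step 5: PC=4 exec 'MOV C, B'. After: A=2 B=7 C=7 D=0 ZF=0 PC=5
Step 6: PC=5 exec 'MUL D, 8'. After: A=2 B=7 C=7 D=0 ZF=1 PC=6
Step 7: PC=6 exec 'MOV B, 10'. After: A=2 B=10 C=7 D=0 ZF=1 PC=7
Step 8: PC=7 exec 'ADD D, C'. After: A=2 B=10 C=7 D=7 ZF=0 PC=8
Step 9: PC=8 exec 'MOV D, C'. After: A=2 B=10 C=7 D=7 ZF=0 PC=9
Step 10: PC=9 exec 'ADD C, 1'. After: A=2 B=10 C=8 D=7 ZF=0 PC=10
First time PC=10: B=10

10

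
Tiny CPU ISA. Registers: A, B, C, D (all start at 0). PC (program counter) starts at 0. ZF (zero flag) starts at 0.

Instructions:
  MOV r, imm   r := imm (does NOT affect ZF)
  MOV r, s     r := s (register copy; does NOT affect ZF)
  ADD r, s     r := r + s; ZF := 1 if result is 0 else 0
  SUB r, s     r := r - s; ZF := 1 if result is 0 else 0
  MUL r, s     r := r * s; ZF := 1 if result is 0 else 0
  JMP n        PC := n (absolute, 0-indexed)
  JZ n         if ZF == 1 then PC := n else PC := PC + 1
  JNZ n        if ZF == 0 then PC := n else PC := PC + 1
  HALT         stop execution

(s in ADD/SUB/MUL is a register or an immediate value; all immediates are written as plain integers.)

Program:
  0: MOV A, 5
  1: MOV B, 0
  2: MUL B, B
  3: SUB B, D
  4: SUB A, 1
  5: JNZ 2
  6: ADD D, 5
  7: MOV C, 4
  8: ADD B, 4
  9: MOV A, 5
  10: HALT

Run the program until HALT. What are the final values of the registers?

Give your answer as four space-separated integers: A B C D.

Step 1: PC=0 exec 'MOV A, 5'. After: A=5 B=0 C=0 D=0 ZF=0 PC=1
Step 2: PC=1 exec 'MOV B, 0'. After: A=5 B=0 C=0 D=0 ZF=0 PC=2
Step 3: PC=2 exec 'MUL B, B'. After: A=5 B=0 C=0 D=0 ZF=1 PC=3
Step 4: PC=3 exec 'SUB B, D'. After: A=5 B=0 C=0 D=0 ZF=1 PC=4
Step 5: PC=4 exec 'SUB A, 1'. After: A=4 B=0 C=0 D=0 ZF=0 PC=5
Step 6: PC=5 exec 'JNZ 2'. After: A=4 B=0 C=0 D=0 ZF=0 PC=2
Step 7: PC=2 exec 'MUL B, B'. After: A=4 B=0 C=0 D=0 ZF=1 PC=3
Step 8: PC=3 exec 'SUB B, D'. After: A=4 B=0 C=0 D=0 ZF=1 PC=4
Step 9: PC=4 exec 'SUB A, 1'. After: A=3 B=0 C=0 D=0 ZF=0 PC=5
Step 10: PC=5 exec 'JNZ 2'. After: A=3 B=0 C=0 D=0 ZF=0 PC=2
Step 11: PC=2 exec 'MUL B, B'. After: A=3 B=0 C=0 D=0 ZF=1 PC=3
Step 12: PC=3 exec 'SUB B, D'. After: A=3 B=0 C=0 D=0 ZF=1 PC=4
Step 13: PC=4 exec 'SUB A, 1'. After: A=2 B=0 C=0 D=0 ZF=0 PC=5
Step 14: PC=5 exec 'JNZ 2'. After: A=2 B=0 C=0 D=0 ZF=0 PC=2
Step 15: PC=2 exec 'MUL B, B'. After: A=2 B=0 C=0 D=0 ZF=1 PC=3
Step 16: PC=3 exec 'SUB B, D'. After: A=2 B=0 C=0 D=0 ZF=1 PC=4
Step 17: PC=4 exec 'SUB A, 1'. After: A=1 B=0 C=0 D=0 ZF=0 PC=5
Step 18: PC=5 exec 'JNZ 2'. After: A=1 B=0 C=0 D=0 ZF=0 PC=2
Step 19: PC=2 exec 'MUL B, B'. After: A=1 B=0 C=0 D=0 ZF=1 PC=3
Step 20: PC=3 exec 'SUB B, D'. After: A=1 B=0 C=0 D=0 ZF=1 PC=4
Step 21: PC=4 exec 'SUB A, 1'. After: A=0 B=0 C=0 D=0 ZF=1 PC=5
Step 22: PC=5 exec 'JNZ 2'. After: A=0 B=0 C=0 D=0 ZF=1 PC=6
Step 23: PC=6 exec 'ADD D, 5'. After: A=0 B=0 C=0 D=5 ZF=0 PC=7
Step 24: PC=7 exec 'MOV C, 4'. After: A=0 B=0 C=4 D=5 ZF=0 PC=8
Step 25: PC=8 exec 'ADD B, 4'. After: A=0 B=4 C=4 D=5 ZF=0 PC=9
Step 26: PC=9 exec 'MOV A, 5'. After: A=5 B=4 C=4 D=5 ZF=0 PC=10
Step 27: PC=10 exec 'HALT'. After: A=5 B=4 C=4 D=5 ZF=0 PC=10 HALTED

Answer: 5 4 4 5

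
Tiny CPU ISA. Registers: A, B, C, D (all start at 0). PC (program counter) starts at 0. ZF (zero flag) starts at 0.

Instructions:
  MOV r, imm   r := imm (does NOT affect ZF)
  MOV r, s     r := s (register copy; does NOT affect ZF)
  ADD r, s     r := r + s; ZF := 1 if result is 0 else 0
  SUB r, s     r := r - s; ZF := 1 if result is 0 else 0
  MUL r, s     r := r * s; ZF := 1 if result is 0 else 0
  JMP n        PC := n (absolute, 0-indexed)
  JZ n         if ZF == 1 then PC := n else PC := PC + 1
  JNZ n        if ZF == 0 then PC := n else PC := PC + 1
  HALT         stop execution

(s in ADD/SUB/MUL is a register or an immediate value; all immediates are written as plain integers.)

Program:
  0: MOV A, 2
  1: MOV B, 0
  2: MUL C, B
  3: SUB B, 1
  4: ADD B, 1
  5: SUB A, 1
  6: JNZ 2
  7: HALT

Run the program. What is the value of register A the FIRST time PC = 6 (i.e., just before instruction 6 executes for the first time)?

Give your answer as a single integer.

Step 1: PC=0 exec 'MOV A, 2'. After: A=2 B=0 C=0 D=0 ZF=0 PC=1
Step 2: PC=1 exec 'MOV B, 0'. After: A=2 B=0 C=0 D=0 ZF=0 PC=2
Step 3: PC=2 exec 'MUL C, B'. After: A=2 B=0 C=0 D=0 ZF=1 PC=3
Step 4: PC=3 exec 'SUB B, 1'. After: A=2 B=-1 C=0 D=0 ZF=0 PC=4
Step 5: PC=4 exec 'ADD B, 1'. After: A=2 B=0 C=0 D=0 ZF=1 PC=5
Step 6: PC=5 exec 'SUB A, 1'. After: A=1 B=0 C=0 D=0 ZF=0 PC=6
First time PC=6: A=1

1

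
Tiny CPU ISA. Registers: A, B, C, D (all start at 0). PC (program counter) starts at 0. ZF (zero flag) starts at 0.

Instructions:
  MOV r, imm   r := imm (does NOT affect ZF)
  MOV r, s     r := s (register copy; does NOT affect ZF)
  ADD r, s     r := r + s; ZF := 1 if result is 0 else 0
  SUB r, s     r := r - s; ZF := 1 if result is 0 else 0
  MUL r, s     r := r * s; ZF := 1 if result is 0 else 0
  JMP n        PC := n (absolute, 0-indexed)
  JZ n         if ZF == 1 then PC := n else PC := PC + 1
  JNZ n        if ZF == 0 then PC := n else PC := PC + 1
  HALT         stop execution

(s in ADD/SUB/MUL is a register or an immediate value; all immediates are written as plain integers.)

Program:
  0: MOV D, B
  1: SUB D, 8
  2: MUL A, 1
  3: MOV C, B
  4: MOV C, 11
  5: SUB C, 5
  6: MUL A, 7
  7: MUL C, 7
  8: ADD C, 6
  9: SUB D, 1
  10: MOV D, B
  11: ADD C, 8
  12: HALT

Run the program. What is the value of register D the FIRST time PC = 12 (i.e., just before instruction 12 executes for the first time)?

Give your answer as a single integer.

Step 1: PC=0 exec 'MOV D, B'. After: A=0 B=0 C=0 D=0 ZF=0 PC=1
Step 2: PC=1 exec 'SUB D, 8'. After: A=0 B=0 C=0 D=-8 ZF=0 PC=2
Step 3: PC=2 exec 'MUL A, 1'. After: A=0 B=0 C=0 D=-8 ZF=1 PC=3
Step 4: PC=3 exec 'MOV C, B'. After: A=0 B=0 C=0 D=-8 ZF=1 PC=4
Step 5: PC=4 exec 'MOV C, 11'. After: A=0 B=0 C=11 D=-8 ZF=1 PC=5
Step 6: PC=5 exec 'SUB C, 5'. After: A=0 B=0 C=6 D=-8 ZF=0 PC=6
Step 7: PC=6 exec 'MUL A, 7'. After: A=0 B=0 C=6 D=-8 ZF=1 PC=7
Step 8: PC=7 exec 'MUL C, 7'. After: A=0 B=0 C=42 D=-8 ZF=0 PC=8
Step 9: PC=8 exec 'ADD C, 6'. After: A=0 B=0 C=48 D=-8 ZF=0 PC=9
Step 10: PC=9 exec 'SUB D, 1'. After: A=0 B=0 C=48 D=-9 ZF=0 PC=10
Step 11: PC=10 exec 'MOV D, B'. After: A=0 B=0 C=48 D=0 ZF=0 PC=11
Step 12: PC=11 exec 'ADD C, 8'. After: A=0 B=0 C=56 D=0 ZF=0 PC=12
First time PC=12: D=0

0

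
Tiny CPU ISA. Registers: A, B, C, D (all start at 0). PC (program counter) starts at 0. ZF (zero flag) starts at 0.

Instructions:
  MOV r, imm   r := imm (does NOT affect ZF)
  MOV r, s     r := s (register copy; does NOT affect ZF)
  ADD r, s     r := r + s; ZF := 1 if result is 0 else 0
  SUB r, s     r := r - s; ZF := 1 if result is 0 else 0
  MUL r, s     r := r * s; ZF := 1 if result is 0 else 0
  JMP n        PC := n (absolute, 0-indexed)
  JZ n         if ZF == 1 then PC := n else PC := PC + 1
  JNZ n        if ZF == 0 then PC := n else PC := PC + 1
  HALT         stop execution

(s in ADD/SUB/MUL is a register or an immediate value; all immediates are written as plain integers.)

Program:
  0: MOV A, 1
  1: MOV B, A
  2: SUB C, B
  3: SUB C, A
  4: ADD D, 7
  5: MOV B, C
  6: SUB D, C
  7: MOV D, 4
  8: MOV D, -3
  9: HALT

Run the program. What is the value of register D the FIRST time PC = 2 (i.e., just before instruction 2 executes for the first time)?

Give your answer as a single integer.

Step 1: PC=0 exec 'MOV A, 1'. After: A=1 B=0 C=0 D=0 ZF=0 PC=1
Step 2: PC=1 exec 'MOV B, A'. After: A=1 B=1 C=0 D=0 ZF=0 PC=2
First time PC=2: D=0

0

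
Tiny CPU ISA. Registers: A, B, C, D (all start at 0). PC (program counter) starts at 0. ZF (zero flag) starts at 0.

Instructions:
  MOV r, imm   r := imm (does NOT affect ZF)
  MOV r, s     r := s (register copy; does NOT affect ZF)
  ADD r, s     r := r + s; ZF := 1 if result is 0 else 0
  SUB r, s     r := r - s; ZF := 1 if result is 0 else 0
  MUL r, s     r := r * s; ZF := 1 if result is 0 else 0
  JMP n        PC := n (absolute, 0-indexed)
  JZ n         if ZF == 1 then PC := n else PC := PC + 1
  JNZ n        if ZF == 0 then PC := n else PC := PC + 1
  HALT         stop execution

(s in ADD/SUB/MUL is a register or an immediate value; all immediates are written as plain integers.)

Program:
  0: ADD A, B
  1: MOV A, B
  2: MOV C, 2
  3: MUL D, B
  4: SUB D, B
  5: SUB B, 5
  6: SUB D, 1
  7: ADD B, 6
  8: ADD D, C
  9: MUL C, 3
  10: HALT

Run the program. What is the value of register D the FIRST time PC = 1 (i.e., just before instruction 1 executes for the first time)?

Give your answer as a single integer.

Step 1: PC=0 exec 'ADD A, B'. After: A=0 B=0 C=0 D=0 ZF=1 PC=1
First time PC=1: D=0

0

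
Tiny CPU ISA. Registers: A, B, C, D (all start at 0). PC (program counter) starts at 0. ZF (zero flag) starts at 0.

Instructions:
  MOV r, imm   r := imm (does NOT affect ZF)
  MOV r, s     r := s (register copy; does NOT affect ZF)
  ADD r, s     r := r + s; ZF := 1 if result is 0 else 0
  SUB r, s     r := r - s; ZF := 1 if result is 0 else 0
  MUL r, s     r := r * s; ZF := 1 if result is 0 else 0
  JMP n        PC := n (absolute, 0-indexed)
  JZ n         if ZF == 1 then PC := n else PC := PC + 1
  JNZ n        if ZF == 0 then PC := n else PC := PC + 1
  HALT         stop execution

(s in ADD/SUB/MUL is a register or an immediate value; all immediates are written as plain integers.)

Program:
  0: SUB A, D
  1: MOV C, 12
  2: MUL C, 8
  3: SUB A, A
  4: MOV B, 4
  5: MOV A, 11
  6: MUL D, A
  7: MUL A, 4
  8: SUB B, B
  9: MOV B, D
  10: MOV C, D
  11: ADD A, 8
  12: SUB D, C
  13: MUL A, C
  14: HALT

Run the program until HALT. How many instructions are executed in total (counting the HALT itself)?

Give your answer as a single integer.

Step 1: PC=0 exec 'SUB A, D'. After: A=0 B=0 C=0 D=0 ZF=1 PC=1
Step 2: PC=1 exec 'MOV C, 12'. After: A=0 B=0 C=12 D=0 ZF=1 PC=2
Step 3: PC=2 exec 'MUL C, 8'. After: A=0 B=0 C=96 D=0 ZF=0 PC=3
Step 4: PC=3 exec 'SUB A, A'. After: A=0 B=0 C=96 D=0 ZF=1 PC=4
Step 5: PC=4 exec 'MOV B, 4'. After: A=0 B=4 C=96 D=0 ZF=1 PC=5
Step 6: PC=5 exec 'MOV A, 11'. After: A=11 B=4 C=96 D=0 ZF=1 PC=6
Step 7: PC=6 exec 'MUL D, A'. After: A=11 B=4 C=96 D=0 ZF=1 PC=7
Step 8: PC=7 exec 'MUL A, 4'. After: A=44 B=4 C=96 D=0 ZF=0 PC=8
Step 9: PC=8 exec 'SUB B, B'. After: A=44 B=0 C=96 D=0 ZF=1 PC=9
Step 10: PC=9 exec 'MOV B, D'. After: A=44 B=0 C=96 D=0 ZF=1 PC=10
Step 11: PC=10 exec 'MOV C, D'. After: A=44 B=0 C=0 D=0 ZF=1 PC=11
Step 12: PC=11 exec 'ADD A, 8'. After: A=52 B=0 C=0 D=0 ZF=0 PC=12
Step 13: PC=12 exec 'SUB D, C'. After: A=52 B=0 C=0 D=0 ZF=1 PC=13
Step 14: PC=13 exec 'MUL A, C'. After: A=0 B=0 C=0 D=0 ZF=1 PC=14
Step 15: PC=14 exec 'HALT'. After: A=0 B=0 C=0 D=0 ZF=1 PC=14 HALTED
Total instructions executed: 15

Answer: 15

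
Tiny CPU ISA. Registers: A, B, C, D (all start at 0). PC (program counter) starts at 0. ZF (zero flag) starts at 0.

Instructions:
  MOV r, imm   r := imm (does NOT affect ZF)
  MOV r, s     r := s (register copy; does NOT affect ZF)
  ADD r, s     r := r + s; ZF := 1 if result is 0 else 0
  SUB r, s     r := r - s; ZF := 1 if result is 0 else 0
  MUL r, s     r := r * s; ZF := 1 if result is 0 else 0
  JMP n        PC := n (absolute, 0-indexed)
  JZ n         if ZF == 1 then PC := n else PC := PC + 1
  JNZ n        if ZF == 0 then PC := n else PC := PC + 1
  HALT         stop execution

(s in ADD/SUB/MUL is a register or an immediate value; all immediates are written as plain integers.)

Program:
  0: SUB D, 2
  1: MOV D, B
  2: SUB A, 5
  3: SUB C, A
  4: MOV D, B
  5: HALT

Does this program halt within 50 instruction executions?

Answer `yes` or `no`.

Step 1: PC=0 exec 'SUB D, 2'. After: A=0 B=0 C=0 D=-2 ZF=0 PC=1
Step 2: PC=1 exec 'MOV D, B'. After: A=0 B=0 C=0 D=0 ZF=0 PC=2
Step 3: PC=2 exec 'SUB A, 5'. After: A=-5 B=0 C=0 D=0 ZF=0 PC=3
Step 4: PC=3 exec 'SUB C, A'. After: A=-5 B=0 C=5 D=0 ZF=0 PC=4
Step 5: PC=4 exec 'MOV D, B'. After: A=-5 B=0 C=5 D=0 ZF=0 PC=5
Step 6: PC=5 exec 'HALT'. After: A=-5 B=0 C=5 D=0 ZF=0 PC=5 HALTED

Answer: yes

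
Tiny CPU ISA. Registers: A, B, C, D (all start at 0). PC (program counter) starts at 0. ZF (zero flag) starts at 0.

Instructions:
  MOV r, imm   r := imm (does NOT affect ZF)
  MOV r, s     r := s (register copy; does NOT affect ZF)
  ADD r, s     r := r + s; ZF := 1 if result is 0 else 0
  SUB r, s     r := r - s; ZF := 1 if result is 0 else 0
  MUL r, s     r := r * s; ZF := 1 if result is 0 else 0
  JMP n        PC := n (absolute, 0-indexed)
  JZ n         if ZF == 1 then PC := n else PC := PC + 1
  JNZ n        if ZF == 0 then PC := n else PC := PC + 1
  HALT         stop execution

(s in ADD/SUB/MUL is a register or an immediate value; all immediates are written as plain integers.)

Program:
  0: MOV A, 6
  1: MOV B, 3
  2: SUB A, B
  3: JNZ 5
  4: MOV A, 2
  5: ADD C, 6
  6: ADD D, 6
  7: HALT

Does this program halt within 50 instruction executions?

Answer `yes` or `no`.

Step 1: PC=0 exec 'MOV A, 6'. After: A=6 B=0 C=0 D=0 ZF=0 PC=1
Step 2: PC=1 exec 'MOV B, 3'. After: A=6 B=3 C=0 D=0 ZF=0 PC=2
Step 3: PC=2 exec 'SUB A, B'. After: A=3 B=3 C=0 D=0 ZF=0 PC=3
Step 4: PC=3 exec 'JNZ 5'. After: A=3 B=3 C=0 D=0 ZF=0 PC=5
Step 5: PC=5 exec 'ADD C, 6'. After: A=3 B=3 C=6 D=0 ZF=0 PC=6
Step 6: PC=6 exec 'ADD D, 6'. After: A=3 B=3 C=6 D=6 ZF=0 PC=7
Step 7: PC=7 exec 'HALT'. After: A=3 B=3 C=6 D=6 ZF=0 PC=7 HALTED

Answer: yes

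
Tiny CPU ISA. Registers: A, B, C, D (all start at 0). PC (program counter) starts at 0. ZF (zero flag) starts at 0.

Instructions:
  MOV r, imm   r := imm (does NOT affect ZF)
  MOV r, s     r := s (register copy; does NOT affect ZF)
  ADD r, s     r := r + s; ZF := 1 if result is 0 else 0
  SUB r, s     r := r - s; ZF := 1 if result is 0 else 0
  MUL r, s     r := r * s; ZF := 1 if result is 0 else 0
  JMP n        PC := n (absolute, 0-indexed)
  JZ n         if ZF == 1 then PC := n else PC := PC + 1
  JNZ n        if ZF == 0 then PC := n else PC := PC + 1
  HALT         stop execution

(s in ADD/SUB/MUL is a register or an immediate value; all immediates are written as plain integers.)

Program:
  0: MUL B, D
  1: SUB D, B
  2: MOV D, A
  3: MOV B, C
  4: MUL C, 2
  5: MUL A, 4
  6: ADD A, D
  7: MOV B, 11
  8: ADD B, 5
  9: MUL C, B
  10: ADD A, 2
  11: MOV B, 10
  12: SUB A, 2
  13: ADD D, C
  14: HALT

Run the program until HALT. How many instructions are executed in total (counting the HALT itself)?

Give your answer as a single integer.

Step 1: PC=0 exec 'MUL B, D'. After: A=0 B=0 C=0 D=0 ZF=1 PC=1
Step 2: PC=1 exec 'SUB D, B'. After: A=0 B=0 C=0 D=0 ZF=1 PC=2
Step 3: PC=2 exec 'MOV D, A'. After: A=0 B=0 C=0 D=0 ZF=1 PC=3
Step 4: PC=3 exec 'MOV B, C'. After: A=0 B=0 C=0 D=0 ZF=1 PC=4
Step 5: PC=4 exec 'MUL C, 2'. After: A=0 B=0 C=0 D=0 ZF=1 PC=5
Step 6: PC=5 exec 'MUL A, 4'. After: A=0 B=0 C=0 D=0 ZF=1 PC=6
Step 7: PC=6 exec 'ADD A, D'. After: A=0 B=0 C=0 D=0 ZF=1 PC=7
Step 8: PC=7 exec 'MOV B, 11'. After: A=0 B=11 C=0 D=0 ZF=1 PC=8
Step 9: PC=8 exec 'ADD B, 5'. After: A=0 B=16 C=0 D=0 ZF=0 PC=9
Step 10: PC=9 exec 'MUL C, B'. After: A=0 B=16 C=0 D=0 ZF=1 PC=10
Step 11: PC=10 exec 'ADD A, 2'. After: A=2 B=16 C=0 D=0 ZF=0 PC=11
Step 12: PC=11 exec 'MOV B, 10'. After: A=2 B=10 C=0 D=0 ZF=0 PC=12
Step 13: PC=12 exec 'SUB A, 2'. After: A=0 B=10 C=0 D=0 ZF=1 PC=13
Step 14: PC=13 exec 'ADD D, C'. After: A=0 B=10 C=0 D=0 ZF=1 PC=14
Step 15: PC=14 exec 'HALT'. After: A=0 B=10 C=0 D=0 ZF=1 PC=14 HALTED
Total instructions executed: 15

Answer: 15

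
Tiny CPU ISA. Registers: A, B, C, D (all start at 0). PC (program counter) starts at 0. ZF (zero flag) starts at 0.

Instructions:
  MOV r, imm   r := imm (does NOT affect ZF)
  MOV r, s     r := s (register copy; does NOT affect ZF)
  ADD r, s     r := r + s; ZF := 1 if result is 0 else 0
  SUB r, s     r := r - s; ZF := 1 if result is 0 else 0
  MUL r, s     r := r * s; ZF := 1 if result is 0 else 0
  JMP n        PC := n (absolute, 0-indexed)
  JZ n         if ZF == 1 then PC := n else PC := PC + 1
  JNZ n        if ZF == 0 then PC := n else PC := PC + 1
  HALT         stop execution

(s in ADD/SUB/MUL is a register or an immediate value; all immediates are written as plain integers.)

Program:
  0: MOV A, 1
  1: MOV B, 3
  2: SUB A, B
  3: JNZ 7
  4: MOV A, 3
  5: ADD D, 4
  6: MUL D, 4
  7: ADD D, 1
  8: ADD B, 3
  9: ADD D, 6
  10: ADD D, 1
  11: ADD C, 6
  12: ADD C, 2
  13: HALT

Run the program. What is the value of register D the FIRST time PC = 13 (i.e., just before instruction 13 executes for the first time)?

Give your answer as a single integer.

Step 1: PC=0 exec 'MOV A, 1'. After: A=1 B=0 C=0 D=0 ZF=0 PC=1
Step 2: PC=1 exec 'MOV B, 3'. After: A=1 B=3 C=0 D=0 ZF=0 PC=2
Step 3: PC=2 exec 'SUB A, B'. After: A=-2 B=3 C=0 D=0 ZF=0 PC=3
Step 4: PC=3 exec 'JNZ 7'. After: A=-2 B=3 C=0 D=0 ZF=0 PC=7
Step 5: PC=7 exec 'ADD D, 1'. After: A=-2 B=3 C=0 D=1 ZF=0 PC=8
Step 6: PC=8 exec 'ADD B, 3'. After: A=-2 B=6 C=0 D=1 ZF=0 PC=9
Step 7: PC=9 exec 'ADD D, 6'. After: A=-2 B=6 C=0 D=7 ZF=0 PC=10
Step 8: PC=10 exec 'ADD D, 1'. After: A=-2 B=6 C=0 D=8 ZF=0 PC=11
Step 9: PC=11 exec 'ADD C, 6'. After: A=-2 B=6 C=6 D=8 ZF=0 PC=12
Step 10: PC=12 exec 'ADD C, 2'. After: A=-2 B=6 C=8 D=8 ZF=0 PC=13
First time PC=13: D=8

8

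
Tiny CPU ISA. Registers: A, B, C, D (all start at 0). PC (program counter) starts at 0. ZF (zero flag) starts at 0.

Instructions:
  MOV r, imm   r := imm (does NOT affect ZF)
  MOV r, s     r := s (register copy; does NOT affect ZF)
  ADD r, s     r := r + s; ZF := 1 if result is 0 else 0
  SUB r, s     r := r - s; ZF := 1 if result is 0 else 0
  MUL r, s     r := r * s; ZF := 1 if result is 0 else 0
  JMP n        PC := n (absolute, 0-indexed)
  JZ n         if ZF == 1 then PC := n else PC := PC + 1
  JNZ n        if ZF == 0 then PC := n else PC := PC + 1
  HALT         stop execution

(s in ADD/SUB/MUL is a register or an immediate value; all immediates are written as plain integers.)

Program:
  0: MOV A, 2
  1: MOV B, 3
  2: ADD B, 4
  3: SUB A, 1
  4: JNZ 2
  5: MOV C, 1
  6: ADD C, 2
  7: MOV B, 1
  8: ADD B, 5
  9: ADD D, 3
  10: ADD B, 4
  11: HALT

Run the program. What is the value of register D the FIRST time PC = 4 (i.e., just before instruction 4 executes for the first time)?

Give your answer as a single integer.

Step 1: PC=0 exec 'MOV A, 2'. After: A=2 B=0 C=0 D=0 ZF=0 PC=1
Step 2: PC=1 exec 'MOV B, 3'. After: A=2 B=3 C=0 D=0 ZF=0 PC=2
Step 3: PC=2 exec 'ADD B, 4'. After: A=2 B=7 C=0 D=0 ZF=0 PC=3
Step 4: PC=3 exec 'SUB A, 1'. After: A=1 B=7 C=0 D=0 ZF=0 PC=4
First time PC=4: D=0

0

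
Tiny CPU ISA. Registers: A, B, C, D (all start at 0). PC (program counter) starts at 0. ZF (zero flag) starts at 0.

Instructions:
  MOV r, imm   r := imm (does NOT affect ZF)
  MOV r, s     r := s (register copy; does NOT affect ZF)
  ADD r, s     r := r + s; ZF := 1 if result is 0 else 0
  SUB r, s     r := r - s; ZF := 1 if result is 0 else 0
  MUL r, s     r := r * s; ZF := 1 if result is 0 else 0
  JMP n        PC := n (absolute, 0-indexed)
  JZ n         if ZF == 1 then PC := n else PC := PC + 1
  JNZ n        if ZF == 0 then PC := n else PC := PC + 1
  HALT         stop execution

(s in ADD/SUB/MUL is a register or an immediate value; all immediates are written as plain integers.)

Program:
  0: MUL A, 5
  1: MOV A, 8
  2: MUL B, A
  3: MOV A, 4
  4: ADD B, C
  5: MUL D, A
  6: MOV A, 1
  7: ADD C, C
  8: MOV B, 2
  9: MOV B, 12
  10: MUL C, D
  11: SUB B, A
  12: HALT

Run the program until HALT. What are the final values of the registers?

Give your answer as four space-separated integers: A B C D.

Answer: 1 11 0 0

Derivation:
Step 1: PC=0 exec 'MUL A, 5'. After: A=0 B=0 C=0 D=0 ZF=1 PC=1
Step 2: PC=1 exec 'MOV A, 8'. After: A=8 B=0 C=0 D=0 ZF=1 PC=2
Step 3: PC=2 exec 'MUL B, A'. After: A=8 B=0 C=0 D=0 ZF=1 PC=3
Step 4: PC=3 exec 'MOV A, 4'. After: A=4 B=0 C=0 D=0 ZF=1 PC=4
Step 5: PC=4 exec 'ADD B, C'. After: A=4 B=0 C=0 D=0 ZF=1 PC=5
Step 6: PC=5 exec 'MUL D, A'. After: A=4 B=0 C=0 D=0 ZF=1 PC=6
Step 7: PC=6 exec 'MOV A, 1'. After: A=1 B=0 C=0 D=0 ZF=1 PC=7
Step 8: PC=7 exec 'ADD C, C'. After: A=1 B=0 C=0 D=0 ZF=1 PC=8
Step 9: PC=8 exec 'MOV B, 2'. After: A=1 B=2 C=0 D=0 ZF=1 PC=9
Step 10: PC=9 exec 'MOV B, 12'. After: A=1 B=12 C=0 D=0 ZF=1 PC=10
Step 11: PC=10 exec 'MUL C, D'. After: A=1 B=12 C=0 D=0 ZF=1 PC=11
Step 12: PC=11 exec 'SUB B, A'. After: A=1 B=11 C=0 D=0 ZF=0 PC=12
Step 13: PC=12 exec 'HALT'. After: A=1 B=11 C=0 D=0 ZF=0 PC=12 HALTED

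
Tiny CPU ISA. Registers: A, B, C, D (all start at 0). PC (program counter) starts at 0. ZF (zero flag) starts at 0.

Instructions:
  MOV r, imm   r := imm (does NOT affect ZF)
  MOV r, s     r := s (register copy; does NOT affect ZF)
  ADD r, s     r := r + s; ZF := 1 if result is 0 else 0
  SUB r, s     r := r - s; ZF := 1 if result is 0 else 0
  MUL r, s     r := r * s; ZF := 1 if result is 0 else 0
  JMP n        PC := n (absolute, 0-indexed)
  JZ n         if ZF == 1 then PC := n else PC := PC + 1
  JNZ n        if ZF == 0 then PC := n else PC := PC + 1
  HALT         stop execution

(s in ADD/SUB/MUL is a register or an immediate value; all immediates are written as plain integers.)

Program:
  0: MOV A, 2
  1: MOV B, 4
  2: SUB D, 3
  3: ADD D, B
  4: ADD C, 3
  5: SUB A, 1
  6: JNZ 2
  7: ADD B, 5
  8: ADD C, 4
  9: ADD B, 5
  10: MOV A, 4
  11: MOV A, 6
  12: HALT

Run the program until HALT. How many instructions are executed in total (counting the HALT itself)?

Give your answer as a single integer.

Answer: 18

Derivation:
Step 1: PC=0 exec 'MOV A, 2'. After: A=2 B=0 C=0 D=0 ZF=0 PC=1
Step 2: PC=1 exec 'MOV B, 4'. After: A=2 B=4 C=0 D=0 ZF=0 PC=2
Step 3: PC=2 exec 'SUB D, 3'. After: A=2 B=4 C=0 D=-3 ZF=0 PC=3
Step 4: PC=3 exec 'ADD D, B'. After: A=2 B=4 C=0 D=1 ZF=0 PC=4
Step 5: PC=4 exec 'ADD C, 3'. After: A=2 B=4 C=3 D=1 ZF=0 PC=5
Step 6: PC=5 exec 'SUB A, 1'. After: A=1 B=4 C=3 D=1 ZF=0 PC=6
Step 7: PC=6 exec 'JNZ 2'. After: A=1 B=4 C=3 D=1 ZF=0 PC=2
Step 8: PC=2 exec 'SUB D, 3'. After: A=1 B=4 C=3 D=-2 ZF=0 PC=3
Step 9: PC=3 exec 'ADD D, B'. After: A=1 B=4 C=3 D=2 ZF=0 PC=4
Step 10: PC=4 exec 'ADD C, 3'. After: A=1 B=4 C=6 D=2 ZF=0 PC=5
Step 11: PC=5 exec 'SUB A, 1'. After: A=0 B=4 C=6 D=2 ZF=1 PC=6
Step 12: PC=6 exec 'JNZ 2'. After: A=0 B=4 C=6 D=2 ZF=1 PC=7
Step 13: PC=7 exec 'ADD B, 5'. After: A=0 B=9 C=6 D=2 ZF=0 PC=8
Step 14: PC=8 exec 'ADD C, 4'. After: A=0 B=9 C=10 D=2 ZF=0 PC=9
Step 15: PC=9 exec 'ADD B, 5'. After: A=0 B=14 C=10 D=2 ZF=0 PC=10
Step 16: PC=10 exec 'MOV A, 4'. After: A=4 B=14 C=10 D=2 ZF=0 PC=11
Step 17: PC=11 exec 'MOV A, 6'. After: A=6 B=14 C=10 D=2 ZF=0 PC=12
Step 18: PC=12 exec 'HALT'. After: A=6 B=14 C=10 D=2 ZF=0 PC=12 HALTED
Total instructions executed: 18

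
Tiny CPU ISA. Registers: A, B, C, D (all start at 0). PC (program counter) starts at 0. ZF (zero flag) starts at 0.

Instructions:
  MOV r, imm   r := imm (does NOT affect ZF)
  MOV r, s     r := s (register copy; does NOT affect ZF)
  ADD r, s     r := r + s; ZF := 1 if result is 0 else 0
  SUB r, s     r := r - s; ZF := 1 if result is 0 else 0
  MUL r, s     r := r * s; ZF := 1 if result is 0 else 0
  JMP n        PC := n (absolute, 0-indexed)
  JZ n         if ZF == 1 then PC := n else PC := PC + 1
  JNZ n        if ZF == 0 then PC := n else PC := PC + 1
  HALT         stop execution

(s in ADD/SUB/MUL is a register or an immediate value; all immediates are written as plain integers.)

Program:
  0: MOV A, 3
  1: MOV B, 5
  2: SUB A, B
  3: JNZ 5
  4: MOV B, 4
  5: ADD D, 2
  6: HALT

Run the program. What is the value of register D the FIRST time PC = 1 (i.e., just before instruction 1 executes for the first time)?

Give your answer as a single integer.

Step 1: PC=0 exec 'MOV A, 3'. After: A=3 B=0 C=0 D=0 ZF=0 PC=1
First time PC=1: D=0

0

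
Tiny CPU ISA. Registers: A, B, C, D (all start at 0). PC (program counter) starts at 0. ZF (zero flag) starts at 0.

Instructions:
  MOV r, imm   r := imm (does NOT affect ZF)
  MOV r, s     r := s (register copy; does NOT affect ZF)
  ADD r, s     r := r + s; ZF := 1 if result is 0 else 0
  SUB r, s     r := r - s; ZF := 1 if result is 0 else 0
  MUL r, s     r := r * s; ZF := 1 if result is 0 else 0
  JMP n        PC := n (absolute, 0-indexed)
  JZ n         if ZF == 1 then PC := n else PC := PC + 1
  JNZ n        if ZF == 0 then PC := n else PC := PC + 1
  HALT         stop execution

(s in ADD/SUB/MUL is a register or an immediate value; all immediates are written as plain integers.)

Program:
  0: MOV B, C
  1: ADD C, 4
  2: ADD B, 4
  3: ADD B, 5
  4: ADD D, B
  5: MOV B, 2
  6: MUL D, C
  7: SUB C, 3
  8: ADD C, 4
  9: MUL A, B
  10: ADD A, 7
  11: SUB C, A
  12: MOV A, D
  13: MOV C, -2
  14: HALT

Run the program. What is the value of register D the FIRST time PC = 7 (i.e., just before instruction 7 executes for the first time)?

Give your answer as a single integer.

Step 1: PC=0 exec 'MOV B, C'. After: A=0 B=0 C=0 D=0 ZF=0 PC=1
Step 2: PC=1 exec 'ADD C, 4'. After: A=0 B=0 C=4 D=0 ZF=0 PC=2
Step 3: PC=2 exec 'ADD B, 4'. After: A=0 B=4 C=4 D=0 ZF=0 PC=3
Step 4: PC=3 exec 'ADD B, 5'. After: A=0 B=9 C=4 D=0 ZF=0 PC=4
Step 5: PC=4 exec 'ADD D, B'. After: A=0 B=9 C=4 D=9 ZF=0 PC=5
Step 6: PC=5 exec 'MOV B, 2'. After: A=0 B=2 C=4 D=9 ZF=0 PC=6
Step 7: PC=6 exec 'MUL D, C'. After: A=0 B=2 C=4 D=36 ZF=0 PC=7
First time PC=7: D=36

36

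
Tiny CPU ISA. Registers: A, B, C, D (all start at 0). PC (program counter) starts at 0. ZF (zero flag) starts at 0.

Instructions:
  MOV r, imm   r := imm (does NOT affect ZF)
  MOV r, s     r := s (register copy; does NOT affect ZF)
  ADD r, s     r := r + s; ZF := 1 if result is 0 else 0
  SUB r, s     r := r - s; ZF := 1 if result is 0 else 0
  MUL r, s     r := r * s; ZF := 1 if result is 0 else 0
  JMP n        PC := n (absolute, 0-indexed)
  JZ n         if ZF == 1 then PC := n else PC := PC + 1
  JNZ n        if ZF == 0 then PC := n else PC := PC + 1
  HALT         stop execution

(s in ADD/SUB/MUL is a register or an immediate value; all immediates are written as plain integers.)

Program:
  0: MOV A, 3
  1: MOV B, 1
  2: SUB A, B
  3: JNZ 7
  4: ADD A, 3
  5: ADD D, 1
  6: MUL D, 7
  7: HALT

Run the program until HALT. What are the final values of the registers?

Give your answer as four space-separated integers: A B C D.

Step 1: PC=0 exec 'MOV A, 3'. After: A=3 B=0 C=0 D=0 ZF=0 PC=1
Step 2: PC=1 exec 'MOV B, 1'. After: A=3 B=1 C=0 D=0 ZF=0 PC=2
Step 3: PC=2 exec 'SUB A, B'. After: A=2 B=1 C=0 D=0 ZF=0 PC=3
Step 4: PC=3 exec 'JNZ 7'. After: A=2 B=1 C=0 D=0 ZF=0 PC=7
Step 5: PC=7 exec 'HALT'. After: A=2 B=1 C=0 D=0 ZF=0 PC=7 HALTED

Answer: 2 1 0 0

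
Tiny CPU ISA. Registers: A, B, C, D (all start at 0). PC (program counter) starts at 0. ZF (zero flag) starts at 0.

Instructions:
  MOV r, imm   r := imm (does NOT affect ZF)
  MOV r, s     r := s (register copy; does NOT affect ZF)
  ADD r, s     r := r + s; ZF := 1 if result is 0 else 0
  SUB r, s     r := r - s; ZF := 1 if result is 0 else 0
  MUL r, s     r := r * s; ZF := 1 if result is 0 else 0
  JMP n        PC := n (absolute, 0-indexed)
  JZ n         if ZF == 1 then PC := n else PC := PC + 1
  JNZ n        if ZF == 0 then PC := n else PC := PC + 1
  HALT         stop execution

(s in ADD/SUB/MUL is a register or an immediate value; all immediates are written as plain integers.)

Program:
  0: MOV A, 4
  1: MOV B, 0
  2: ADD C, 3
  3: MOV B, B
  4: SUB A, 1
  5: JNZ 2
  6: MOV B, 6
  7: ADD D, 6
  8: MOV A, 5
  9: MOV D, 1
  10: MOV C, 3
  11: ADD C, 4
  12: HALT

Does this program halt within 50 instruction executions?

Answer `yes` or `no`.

Step 1: PC=0 exec 'MOV A, 4'. After: A=4 B=0 C=0 D=0 ZF=0 PC=1
Step 2: PC=1 exec 'MOV B, 0'. After: A=4 B=0 C=0 D=0 ZF=0 PC=2
Step 3: PC=2 exec 'ADD C, 3'. After: A=4 B=0 C=3 D=0 ZF=0 PC=3
Step 4: PC=3 exec 'MOV B, B'. After: A=4 B=0 C=3 D=0 ZF=0 PC=4
Step 5: PC=4 exec 'SUB A, 1'. After: A=3 B=0 C=3 D=0 ZF=0 PC=5
Step 6: PC=5 exec 'JNZ 2'. After: A=3 B=0 C=3 D=0 ZF=0 PC=2
Step 7: PC=2 exec 'ADD C, 3'. After: A=3 B=0 C=6 D=0 ZF=0 PC=3
Step 8: PC=3 exec 'MOV B, B'. After: A=3 B=0 C=6 D=0 ZF=0 PC=4
Step 9: PC=4 exec 'SUB A, 1'. After: A=2 B=0 C=6 D=0 ZF=0 PC=5
Step 10: PC=5 exec 'JNZ 2'. After: A=2 B=0 C=6 D=0 ZF=0 PC=2
Step 11: PC=2 exec 'ADD C, 3'. After: A=2 B=0 C=9 D=0 ZF=0 PC=3
Step 12: PC=3 exec 'MOV B, B'. After: A=2 B=0 C=9 D=0 ZF=0 PC=4
Step 13: PC=4 exec 'SUB A, 1'. After: A=1 B=0 C=9 D=0 ZF=0 PC=5
Step 14: PC=5 exec 'JNZ 2'. After: A=1 B=0 C=9 D=0 ZF=0 PC=2
Step 15: PC=2 exec 'ADD C, 3'. After: A=1 B=0 C=12 D=0 ZF=0 PC=3
Step 16: PC=3 exec 'MOV B, B'. After: A=1 B=0 C=12 D=0 ZF=0 PC=4
Step 17: PC=4 exec 'SUB A, 1'. After: A=0 B=0 C=12 D=0 ZF=1 PC=5
Step 18: PC=5 exec 'JNZ 2'. After: A=0 B=0 C=12 D=0 ZF=1 PC=6
Step 19: PC=6 exec 'MOV B, 6'. After: A=0 B=6 C=12 D=0 ZF=1 PC=7
Step 20: PC=7 exec 'ADD D, 6'. After: A=0 B=6 C=12 D=6 ZF=0 PC=8
Step 21: PC=8 exec 'MOV A, 5'. After: A=5 B=6 C=12 D=6 ZF=0 PC=9
Step 22: PC=9 exec 'MOV D, 1'. After: A=5 B=6 C=12 D=1 ZF=0 PC=10
Step 23: PC=10 exec 'MOV C, 3'. After: A=5 B=6 C=3 D=1 ZF=0 PC=11
Step 24: PC=11 exec 'ADD C, 4'. After: A=5 B=6 C=7 D=1 ZF=0 PC=12
Step 25: PC=12 exec 'HALT'. After: A=5 B=6 C=7 D=1 ZF=0 PC=12 HALTED

Answer: yes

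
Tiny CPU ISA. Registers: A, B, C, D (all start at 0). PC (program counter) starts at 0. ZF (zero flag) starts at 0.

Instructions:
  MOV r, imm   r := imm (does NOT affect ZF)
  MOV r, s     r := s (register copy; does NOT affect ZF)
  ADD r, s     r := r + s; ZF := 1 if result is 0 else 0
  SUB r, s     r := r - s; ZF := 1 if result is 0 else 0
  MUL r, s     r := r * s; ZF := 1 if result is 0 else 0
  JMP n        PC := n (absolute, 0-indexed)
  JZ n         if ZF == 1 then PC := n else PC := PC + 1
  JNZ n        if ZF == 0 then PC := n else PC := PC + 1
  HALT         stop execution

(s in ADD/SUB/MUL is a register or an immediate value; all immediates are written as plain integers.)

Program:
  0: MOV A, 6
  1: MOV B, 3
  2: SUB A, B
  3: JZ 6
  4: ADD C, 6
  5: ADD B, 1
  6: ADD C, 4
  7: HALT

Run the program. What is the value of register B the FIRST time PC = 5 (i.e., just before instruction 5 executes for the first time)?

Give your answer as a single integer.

Step 1: PC=0 exec 'MOV A, 6'. After: A=6 B=0 C=0 D=0 ZF=0 PC=1
Step 2: PC=1 exec 'MOV B, 3'. After: A=6 B=3 C=0 D=0 ZF=0 PC=2
Step 3: PC=2 exec 'SUB A, B'. After: A=3 B=3 C=0 D=0 ZF=0 PC=3
Step 4: PC=3 exec 'JZ 6'. After: A=3 B=3 C=0 D=0 ZF=0 PC=4
Step 5: PC=4 exec 'ADD C, 6'. After: A=3 B=3 C=6 D=0 ZF=0 PC=5
First time PC=5: B=3

3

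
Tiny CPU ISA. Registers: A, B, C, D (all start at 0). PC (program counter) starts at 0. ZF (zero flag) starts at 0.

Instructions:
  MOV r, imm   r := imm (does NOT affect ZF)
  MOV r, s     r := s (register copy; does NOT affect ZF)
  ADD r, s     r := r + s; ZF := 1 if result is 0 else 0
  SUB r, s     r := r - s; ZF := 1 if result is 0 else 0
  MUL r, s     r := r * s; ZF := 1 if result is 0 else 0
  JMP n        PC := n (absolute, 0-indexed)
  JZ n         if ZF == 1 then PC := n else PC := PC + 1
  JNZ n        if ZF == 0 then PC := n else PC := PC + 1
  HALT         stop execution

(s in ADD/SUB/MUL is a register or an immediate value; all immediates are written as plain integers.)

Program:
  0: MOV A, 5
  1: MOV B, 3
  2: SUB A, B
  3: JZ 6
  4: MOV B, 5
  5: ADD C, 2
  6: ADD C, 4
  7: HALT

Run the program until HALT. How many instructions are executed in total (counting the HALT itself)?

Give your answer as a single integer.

Answer: 8

Derivation:
Step 1: PC=0 exec 'MOV A, 5'. After: A=5 B=0 C=0 D=0 ZF=0 PC=1
Step 2: PC=1 exec 'MOV B, 3'. After: A=5 B=3 C=0 D=0 ZF=0 PC=2
Step 3: PC=2 exec 'SUB A, B'. After: A=2 B=3 C=0 D=0 ZF=0 PC=3
Step 4: PC=3 exec 'JZ 6'. After: A=2 B=3 C=0 D=0 ZF=0 PC=4
Step 5: PC=4 exec 'MOV B, 5'. After: A=2 B=5 C=0 D=0 ZF=0 PC=5
Step 6: PC=5 exec 'ADD C, 2'. After: A=2 B=5 C=2 D=0 ZF=0 PC=6
Step 7: PC=6 exec 'ADD C, 4'. After: A=2 B=5 C=6 D=0 ZF=0 PC=7
Step 8: PC=7 exec 'HALT'. After: A=2 B=5 C=6 D=0 ZF=0 PC=7 HALTED
Total instructions executed: 8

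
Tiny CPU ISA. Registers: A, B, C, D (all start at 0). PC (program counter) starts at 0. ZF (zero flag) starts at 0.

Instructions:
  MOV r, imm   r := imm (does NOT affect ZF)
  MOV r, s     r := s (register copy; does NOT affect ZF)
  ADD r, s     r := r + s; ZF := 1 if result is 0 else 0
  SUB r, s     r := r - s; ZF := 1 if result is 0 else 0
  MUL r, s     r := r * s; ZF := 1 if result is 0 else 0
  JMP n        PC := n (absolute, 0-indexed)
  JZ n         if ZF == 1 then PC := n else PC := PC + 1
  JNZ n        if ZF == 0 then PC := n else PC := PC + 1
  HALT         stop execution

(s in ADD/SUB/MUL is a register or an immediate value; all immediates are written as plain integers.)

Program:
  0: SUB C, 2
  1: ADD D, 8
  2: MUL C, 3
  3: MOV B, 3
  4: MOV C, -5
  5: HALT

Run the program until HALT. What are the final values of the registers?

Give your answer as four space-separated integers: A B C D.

Answer: 0 3 -5 8

Derivation:
Step 1: PC=0 exec 'SUB C, 2'. After: A=0 B=0 C=-2 D=0 ZF=0 PC=1
Step 2: PC=1 exec 'ADD D, 8'. After: A=0 B=0 C=-2 D=8 ZF=0 PC=2
Step 3: PC=2 exec 'MUL C, 3'. After: A=0 B=0 C=-6 D=8 ZF=0 PC=3
Step 4: PC=3 exec 'MOV B, 3'. After: A=0 B=3 C=-6 D=8 ZF=0 PC=4
Step 5: PC=4 exec 'MOV C, -5'. After: A=0 B=3 C=-5 D=8 ZF=0 PC=5
Step 6: PC=5 exec 'HALT'. After: A=0 B=3 C=-5 D=8 ZF=0 PC=5 HALTED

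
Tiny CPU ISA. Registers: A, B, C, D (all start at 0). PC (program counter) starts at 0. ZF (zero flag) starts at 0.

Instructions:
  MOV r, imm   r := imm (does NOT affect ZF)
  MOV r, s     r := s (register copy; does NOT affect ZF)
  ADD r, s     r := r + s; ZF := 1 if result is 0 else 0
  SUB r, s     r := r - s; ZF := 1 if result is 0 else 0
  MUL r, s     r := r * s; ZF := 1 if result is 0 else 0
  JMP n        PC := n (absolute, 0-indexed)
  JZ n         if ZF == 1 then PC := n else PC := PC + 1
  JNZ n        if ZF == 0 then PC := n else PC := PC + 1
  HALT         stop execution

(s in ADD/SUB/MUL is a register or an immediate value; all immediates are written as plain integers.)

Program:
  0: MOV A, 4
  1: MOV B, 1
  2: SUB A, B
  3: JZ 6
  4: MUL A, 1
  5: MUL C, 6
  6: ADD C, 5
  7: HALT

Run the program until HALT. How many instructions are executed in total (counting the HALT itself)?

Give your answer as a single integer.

Step 1: PC=0 exec 'MOV A, 4'. After: A=4 B=0 C=0 D=0 ZF=0 PC=1
Step 2: PC=1 exec 'MOV B, 1'. After: A=4 B=1 C=0 D=0 ZF=0 PC=2
Step 3: PC=2 exec 'SUB A, B'. After: A=3 B=1 C=0 D=0 ZF=0 PC=3
Step 4: PC=3 exec 'JZ 6'. After: A=3 B=1 C=0 D=0 ZF=0 PC=4
Step 5: PC=4 exec 'MUL A, 1'. After: A=3 B=1 C=0 D=0 ZF=0 PC=5
Step 6: PC=5 exec 'MUL C, 6'. After: A=3 B=1 C=0 D=0 ZF=1 PC=6
Step 7: PC=6 exec 'ADD C, 5'. After: A=3 B=1 C=5 D=0 ZF=0 PC=7
Step 8: PC=7 exec 'HALT'. After: A=3 B=1 C=5 D=0 ZF=0 PC=7 HALTED
Total instructions executed: 8

Answer: 8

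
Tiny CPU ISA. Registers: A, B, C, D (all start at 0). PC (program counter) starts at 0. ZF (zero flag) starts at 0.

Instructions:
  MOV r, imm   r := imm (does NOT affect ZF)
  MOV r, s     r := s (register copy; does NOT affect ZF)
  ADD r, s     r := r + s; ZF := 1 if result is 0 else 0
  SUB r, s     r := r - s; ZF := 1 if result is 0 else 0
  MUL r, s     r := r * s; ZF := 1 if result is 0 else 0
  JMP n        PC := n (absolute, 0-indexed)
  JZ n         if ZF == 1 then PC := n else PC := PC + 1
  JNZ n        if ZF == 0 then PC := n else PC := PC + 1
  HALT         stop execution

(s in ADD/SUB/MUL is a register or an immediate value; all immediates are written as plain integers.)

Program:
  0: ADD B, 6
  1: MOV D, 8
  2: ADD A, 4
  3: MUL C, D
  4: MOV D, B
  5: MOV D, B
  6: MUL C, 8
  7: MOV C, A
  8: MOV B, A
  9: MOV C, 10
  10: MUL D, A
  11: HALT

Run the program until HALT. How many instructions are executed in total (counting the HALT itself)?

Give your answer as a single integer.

Answer: 12

Derivation:
Step 1: PC=0 exec 'ADD B, 6'. After: A=0 B=6 C=0 D=0 ZF=0 PC=1
Step 2: PC=1 exec 'MOV D, 8'. After: A=0 B=6 C=0 D=8 ZF=0 PC=2
Step 3: PC=2 exec 'ADD A, 4'. After: A=4 B=6 C=0 D=8 ZF=0 PC=3
Step 4: PC=3 exec 'MUL C, D'. After: A=4 B=6 C=0 D=8 ZF=1 PC=4
Step 5: PC=4 exec 'MOV D, B'. After: A=4 B=6 C=0 D=6 ZF=1 PC=5
Step 6: PC=5 exec 'MOV D, B'. After: A=4 B=6 C=0 D=6 ZF=1 PC=6
Step 7: PC=6 exec 'MUL C, 8'. After: A=4 B=6 C=0 D=6 ZF=1 PC=7
Step 8: PC=7 exec 'MOV C, A'. After: A=4 B=6 C=4 D=6 ZF=1 PC=8
Step 9: PC=8 exec 'MOV B, A'. After: A=4 B=4 C=4 D=6 ZF=1 PC=9
Step 10: PC=9 exec 'MOV C, 10'. After: A=4 B=4 C=10 D=6 ZF=1 PC=10
Step 11: PC=10 exec 'MUL D, A'. After: A=4 B=4 C=10 D=24 ZF=0 PC=11
Step 12: PC=11 exec 'HALT'. After: A=4 B=4 C=10 D=24 ZF=0 PC=11 HALTED
Total instructions executed: 12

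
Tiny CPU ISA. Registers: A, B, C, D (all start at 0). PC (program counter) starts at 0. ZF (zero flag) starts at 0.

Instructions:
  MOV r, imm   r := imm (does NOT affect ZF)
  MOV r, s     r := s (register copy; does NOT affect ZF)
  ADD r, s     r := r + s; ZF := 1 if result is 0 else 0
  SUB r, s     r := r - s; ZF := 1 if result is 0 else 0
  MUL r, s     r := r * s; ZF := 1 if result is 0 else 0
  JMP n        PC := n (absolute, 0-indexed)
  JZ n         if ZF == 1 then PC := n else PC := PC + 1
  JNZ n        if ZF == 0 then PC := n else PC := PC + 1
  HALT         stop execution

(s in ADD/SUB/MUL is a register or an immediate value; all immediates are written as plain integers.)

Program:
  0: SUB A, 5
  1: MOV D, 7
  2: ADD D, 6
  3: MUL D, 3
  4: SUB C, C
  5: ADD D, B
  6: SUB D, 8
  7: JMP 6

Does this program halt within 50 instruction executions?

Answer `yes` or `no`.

Answer: no

Derivation:
Step 1: PC=0 exec 'SUB A, 5'. After: A=-5 B=0 C=0 D=0 ZF=0 PC=1
Step 2: PC=1 exec 'MOV D, 7'. After: A=-5 B=0 C=0 D=7 ZF=0 PC=2
Step 3: PC=2 exec 'ADD D, 6'. After: A=-5 B=0 C=0 D=13 ZF=0 PC=3
Step 4: PC=3 exec 'MUL D, 3'. After: A=-5 B=0 C=0 D=39 ZF=0 PC=4
Step 5: PC=4 exec 'SUB C, C'. After: A=-5 B=0 C=0 D=39 ZF=1 PC=5
Step 6: PC=5 exec 'ADD D, B'. After: A=-5 B=0 C=0 D=39 ZF=0 PC=6
Step 7: PC=6 exec 'SUB D, 8'. After: A=-5 B=0 C=0 D=31 ZF=0 PC=7
Step 8: PC=7 exec 'JMP 6'. After: A=-5 B=0 C=0 D=31 ZF=0 PC=6
Step 9: PC=6 exec 'SUB D, 8'. After: A=-5 B=0 C=0 D=23 ZF=0 PC=7
Step 10: PC=7 exec 'JMP 6'. After: A=-5 B=0 C=0 D=23 ZF=0 PC=6
Step 11: PC=6 exec 'SUB D, 8'. After: A=-5 B=0 C=0 D=15 ZF=0 PC=7
Step 12: PC=7 exec 'JMP 6'. After: A=-5 B=0 C=0 D=15 ZF=0 PC=6
Step 13: PC=6 exec 'SUB D, 8'. After: A=-5 B=0 C=0 D=7 ZF=0 PC=7
Step 14: PC=7 exec 'JMP 6'. After: A=-5 B=0 C=0 D=7 ZF=0 PC=6
Step 15: PC=6 exec 'SUB D, 8'. After: A=-5 B=0 C=0 D=-1 ZF=0 PC=7
After 50 steps: not halted. PC revisits the same instructions with no path to HALT; will never halt.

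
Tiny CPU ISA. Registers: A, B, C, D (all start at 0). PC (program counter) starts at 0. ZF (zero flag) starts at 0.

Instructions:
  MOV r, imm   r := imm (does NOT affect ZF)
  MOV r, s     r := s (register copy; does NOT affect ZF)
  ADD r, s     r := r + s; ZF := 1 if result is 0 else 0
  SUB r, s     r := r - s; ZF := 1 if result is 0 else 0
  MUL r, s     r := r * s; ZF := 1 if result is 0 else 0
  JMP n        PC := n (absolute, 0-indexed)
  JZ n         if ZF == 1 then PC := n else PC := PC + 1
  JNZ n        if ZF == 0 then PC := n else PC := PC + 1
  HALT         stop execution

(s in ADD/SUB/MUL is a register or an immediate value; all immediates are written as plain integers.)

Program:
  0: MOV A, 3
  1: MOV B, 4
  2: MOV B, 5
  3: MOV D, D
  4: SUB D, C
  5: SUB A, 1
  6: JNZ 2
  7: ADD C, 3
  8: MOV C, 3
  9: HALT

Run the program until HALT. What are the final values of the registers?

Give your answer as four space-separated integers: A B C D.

Step 1: PC=0 exec 'MOV A, 3'. After: A=3 B=0 C=0 D=0 ZF=0 PC=1
Step 2: PC=1 exec 'MOV B, 4'. After: A=3 B=4 C=0 D=0 ZF=0 PC=2
Step 3: PC=2 exec 'MOV B, 5'. After: A=3 B=5 C=0 D=0 ZF=0 PC=3
Step 4: PC=3 exec 'MOV D, D'. After: A=3 B=5 C=0 D=0 ZF=0 PC=4
Step 5: PC=4 exec 'SUB D, C'. After: A=3 B=5 C=0 D=0 ZF=1 PC=5
Step 6: PC=5 exec 'SUB A, 1'. After: A=2 B=5 C=0 D=0 ZF=0 PC=6
Step 7: PC=6 exec 'JNZ 2'. After: A=2 B=5 C=0 D=0 ZF=0 PC=2
Step 8: PC=2 exec 'MOV B, 5'. After: A=2 B=5 C=0 D=0 ZF=0 PC=3
Step 9: PC=3 exec 'MOV D, D'. After: A=2 B=5 C=0 D=0 ZF=0 PC=4
Step 10: PC=4 exec 'SUB D, C'. After: A=2 B=5 C=0 D=0 ZF=1 PC=5
Step 11: PC=5 exec 'SUB A, 1'. After: A=1 B=5 C=0 D=0 ZF=0 PC=6
Step 12: PC=6 exec 'JNZ 2'. After: A=1 B=5 C=0 D=0 ZF=0 PC=2
Step 13: PC=2 exec 'MOV B, 5'. After: A=1 B=5 C=0 D=0 ZF=0 PC=3
Step 14: PC=3 exec 'MOV D, D'. After: A=1 B=5 C=0 D=0 ZF=0 PC=4
Step 15: PC=4 exec 'SUB D, C'. After: A=1 B=5 C=0 D=0 ZF=1 PC=5
Step 16: PC=5 exec 'SUB A, 1'. After: A=0 B=5 C=0 D=0 ZF=1 PC=6
Step 17: PC=6 exec 'JNZ 2'. After: A=0 B=5 C=0 D=0 ZF=1 PC=7
Step 18: PC=7 exec 'ADD C, 3'. After: A=0 B=5 C=3 D=0 ZF=0 PC=8
Step 19: PC=8 exec 'MOV C, 3'. After: A=0 B=5 C=3 D=0 ZF=0 PC=9
Step 20: PC=9 exec 'HALT'. After: A=0 B=5 C=3 D=0 ZF=0 PC=9 HALTED

Answer: 0 5 3 0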